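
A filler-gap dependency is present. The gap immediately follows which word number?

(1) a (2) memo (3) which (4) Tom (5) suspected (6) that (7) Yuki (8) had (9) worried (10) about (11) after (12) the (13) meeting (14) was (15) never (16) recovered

The displaced element is "a memo" (word 2).
It is linked across 1 clause boundary (that).
It functions as the object of the preposition "about" of "worried", so the gap sits immediately after word 10 ("about").
Base order: Tom suspected that Yuki had worried about a memo after the meeting.

10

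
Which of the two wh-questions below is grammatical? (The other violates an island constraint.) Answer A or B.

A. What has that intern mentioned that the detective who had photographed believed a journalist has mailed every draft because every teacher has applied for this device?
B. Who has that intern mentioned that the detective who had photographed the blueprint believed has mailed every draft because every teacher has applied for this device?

B

In A, the wh-phrase is extracted from inside a complex-NP island (relative clause) (introduced by "who"), which blocks movement.
In B, the extraction path crosses only that-complement boundaries, which are transparent.
So B is grammatical.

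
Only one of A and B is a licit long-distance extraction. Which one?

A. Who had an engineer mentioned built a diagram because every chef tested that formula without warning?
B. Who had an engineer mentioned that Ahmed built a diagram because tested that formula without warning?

A

In B, the wh-phrase is extracted from inside an adjunct island (introduced by "because"), which blocks movement.
In A, the extraction path crosses only that-complement boundaries, which are transparent.
So A is grammatical.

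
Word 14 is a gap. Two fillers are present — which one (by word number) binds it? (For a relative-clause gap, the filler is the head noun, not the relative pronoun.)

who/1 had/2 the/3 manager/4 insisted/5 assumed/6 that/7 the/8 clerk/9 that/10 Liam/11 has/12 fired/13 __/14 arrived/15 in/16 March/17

The marked gap is inside the relative clause, the direct object of "fired".
Its filler is the head noun "clerk" (via "that"), at word 9.
(The other dependency links word 1 to a gap after word 5.)

9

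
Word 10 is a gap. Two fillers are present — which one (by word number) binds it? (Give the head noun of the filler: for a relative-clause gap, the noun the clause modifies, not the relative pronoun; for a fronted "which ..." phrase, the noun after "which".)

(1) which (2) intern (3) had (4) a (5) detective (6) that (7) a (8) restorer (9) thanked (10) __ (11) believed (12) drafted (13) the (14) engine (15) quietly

5

The marked gap is inside the relative clause, the direct object of "thanked".
Its filler is the head noun "detective" (via "that"), at word 5.
(The other dependency links word 2 to a gap after word 11.)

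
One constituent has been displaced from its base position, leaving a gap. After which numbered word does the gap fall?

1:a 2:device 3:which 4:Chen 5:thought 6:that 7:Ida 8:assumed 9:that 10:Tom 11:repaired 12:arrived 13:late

11

The displaced element is "a device" (word 2).
It is linked across 2 clause boundaries (that → that).
It functions as the direct object of "repaired", so the gap sits immediately after word 11 ("repaired").
Base order: Chen thought that Ida assumed that Tom repaired a device.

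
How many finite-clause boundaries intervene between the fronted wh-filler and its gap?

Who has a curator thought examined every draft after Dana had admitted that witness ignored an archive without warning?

"who" is extracted from the subject of "examined".
Boundaries crossed, outermost first: [Ø] — 1 in total.

1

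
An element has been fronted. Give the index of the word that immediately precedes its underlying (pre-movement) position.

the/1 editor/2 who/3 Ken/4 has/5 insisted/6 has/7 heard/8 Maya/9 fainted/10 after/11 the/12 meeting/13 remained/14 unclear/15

6

The displaced element is "the editor" (word 2).
It is linked across 1 clause boundary (Ø).
It functions as the subject of "heard", so the gap sits immediately after word 6 ("insisted").
Base order: Ken has insisted the editor has heard Maya fainted after the meeting.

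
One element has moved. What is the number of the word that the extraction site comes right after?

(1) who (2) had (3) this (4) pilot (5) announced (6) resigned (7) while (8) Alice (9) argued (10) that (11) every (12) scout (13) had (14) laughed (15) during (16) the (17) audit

The displaced element is "who" (word 1).
It is linked across 1 clause boundary (Ø).
It functions as the subject of "resigned", so the gap sits immediately after word 5 ("announced").
Base order: This pilot had announced who resigned while Alice argued that every scout had laughed during the audit.

5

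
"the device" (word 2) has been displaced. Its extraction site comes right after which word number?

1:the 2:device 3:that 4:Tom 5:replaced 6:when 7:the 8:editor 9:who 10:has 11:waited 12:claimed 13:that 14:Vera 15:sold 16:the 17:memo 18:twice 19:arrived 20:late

The displaced element is "the device" (word 2).
It functions as the direct object of "replaced", so the gap sits immediately after word 5 ("replaced").
Base order: Tom replaced the device when the editor who has waited claimed that Vera sold the memo twice.

5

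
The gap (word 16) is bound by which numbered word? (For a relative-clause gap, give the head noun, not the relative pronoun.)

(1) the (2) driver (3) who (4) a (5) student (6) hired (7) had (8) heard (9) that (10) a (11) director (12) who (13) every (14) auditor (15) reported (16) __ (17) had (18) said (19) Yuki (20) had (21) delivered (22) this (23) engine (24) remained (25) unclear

11

The gap at 16 is the subject of "said", inside a relative clause.
The relative pronoun is "who" (word 12); it is bound by the head noun immediately before it.
Its filler is the head noun "director", at word 11.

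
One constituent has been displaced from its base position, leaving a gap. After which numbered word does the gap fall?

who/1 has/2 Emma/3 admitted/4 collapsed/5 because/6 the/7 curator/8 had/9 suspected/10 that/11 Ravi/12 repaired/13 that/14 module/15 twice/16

The displaced element is "who" (word 1).
It is linked across 1 clause boundary (Ø).
It functions as the subject of "collapsed", so the gap sits immediately after word 4 ("admitted").
Base order: Emma has admitted that who collapsed because the curator had suspected that Ravi repaired that module twice.

4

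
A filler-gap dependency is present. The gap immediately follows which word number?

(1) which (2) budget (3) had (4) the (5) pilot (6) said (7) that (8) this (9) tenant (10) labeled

10

The displaced element is "which budget" (word 2).
It is linked across 1 clause boundary (that).
It functions as the direct object of "labeled", so the gap sits immediately after word 10 ("labeled").
Base order: The pilot had said that this tenant labeled which budget.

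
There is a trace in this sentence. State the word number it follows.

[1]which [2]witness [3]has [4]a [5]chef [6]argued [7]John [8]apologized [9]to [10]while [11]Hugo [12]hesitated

The displaced element is "which witness" (word 2).
It is linked across 1 clause boundary (Ø).
It functions as the object of the preposition "to" of "apologized", so the gap sits immediately after word 9 ("to").
Base order: A chef has argued John apologized to which witness while Hugo hesitated.

9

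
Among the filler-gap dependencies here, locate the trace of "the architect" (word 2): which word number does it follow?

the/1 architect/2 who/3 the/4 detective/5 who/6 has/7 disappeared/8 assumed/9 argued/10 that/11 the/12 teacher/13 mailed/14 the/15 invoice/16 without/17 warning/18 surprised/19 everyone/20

The displaced element is "the architect" (word 2).
It is linked across 1 clause boundary (Ø).
It functions as the subject of "argued", so the gap sits immediately after word 9 ("assumed").
Base order: The detective who has disappeared assumed that the architect argued that the teacher mailed the invoice without warning.

9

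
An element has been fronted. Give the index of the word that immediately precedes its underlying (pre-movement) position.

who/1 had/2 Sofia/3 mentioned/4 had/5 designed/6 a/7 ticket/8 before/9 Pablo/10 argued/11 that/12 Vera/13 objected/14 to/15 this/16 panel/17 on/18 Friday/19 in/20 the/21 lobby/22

4

The displaced element is "who" (word 1).
It is linked across 1 clause boundary (Ø).
It functions as the subject of "designed", so the gap sits immediately after word 4 ("mentioned").
Base order: Sofia had mentioned who had designed a ticket before Pablo argued that Vera objected to this panel on Friday in the lobby.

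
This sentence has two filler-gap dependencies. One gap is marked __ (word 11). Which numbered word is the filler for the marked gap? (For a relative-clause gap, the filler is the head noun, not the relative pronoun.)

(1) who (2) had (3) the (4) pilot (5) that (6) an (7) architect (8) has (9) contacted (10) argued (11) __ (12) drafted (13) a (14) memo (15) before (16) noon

1

The marked gap is the subject of "drafted".
Its filler is the fronted wh-phrase "who", at word 1.
(The other dependency links word 4 to a gap after word 9.)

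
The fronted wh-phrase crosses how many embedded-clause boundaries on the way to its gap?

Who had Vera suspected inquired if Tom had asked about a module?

1

"who" is extracted from the subject of "inquired".
Boundaries crossed, outermost first: [Ø] — 1 in total.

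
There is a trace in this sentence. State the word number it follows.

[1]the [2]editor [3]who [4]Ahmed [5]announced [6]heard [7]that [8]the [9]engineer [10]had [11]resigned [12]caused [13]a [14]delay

The displaced element is "the editor" (word 2).
It is linked across 1 clause boundary (Ø).
It functions as the subject of "heard", so the gap sits immediately after word 5 ("announced").
Base order: Ahmed announced the editor heard that the engineer had resigned.

5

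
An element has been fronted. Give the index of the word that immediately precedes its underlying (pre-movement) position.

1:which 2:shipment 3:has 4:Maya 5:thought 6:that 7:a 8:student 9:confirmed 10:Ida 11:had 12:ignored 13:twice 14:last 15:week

The displaced element is "which shipment" (word 2).
It is linked across 2 clause boundaries (that → Ø).
It functions as the direct object of "ignored", so the gap sits immediately after word 12 ("ignored").
Base order: Maya has thought that a student confirmed Ida had ignored which shipment twice last week.

12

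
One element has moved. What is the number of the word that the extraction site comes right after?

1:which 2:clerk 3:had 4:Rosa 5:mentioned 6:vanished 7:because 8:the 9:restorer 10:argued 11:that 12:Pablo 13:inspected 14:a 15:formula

The displaced element is "which clerk" (word 2).
It is linked across 1 clause boundary (Ø).
It functions as the subject of "vanished", so the gap sits immediately after word 5 ("mentioned").
Base order: Rosa had mentioned that which clerk vanished because the restorer argued that Pablo inspected a formula.

5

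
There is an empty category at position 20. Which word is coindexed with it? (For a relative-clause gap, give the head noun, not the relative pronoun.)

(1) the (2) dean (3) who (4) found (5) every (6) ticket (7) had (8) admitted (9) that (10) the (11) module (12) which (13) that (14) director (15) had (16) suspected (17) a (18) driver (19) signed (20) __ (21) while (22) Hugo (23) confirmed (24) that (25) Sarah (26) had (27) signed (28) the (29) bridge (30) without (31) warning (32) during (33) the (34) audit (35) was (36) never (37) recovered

11

The gap at 20 is the object of "signed", inside a relative clause.
The relative pronoun is "which" (word 12); it is bound by the head noun immediately before it.
Its filler is the head noun "module", at word 11.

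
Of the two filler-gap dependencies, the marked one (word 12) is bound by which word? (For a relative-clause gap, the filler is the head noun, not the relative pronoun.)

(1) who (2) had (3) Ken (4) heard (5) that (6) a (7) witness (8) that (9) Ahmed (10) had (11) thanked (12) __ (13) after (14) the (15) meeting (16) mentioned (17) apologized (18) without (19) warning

7

The marked gap is inside the relative clause, the direct object of "thanked".
Its filler is the head noun "witness" (via "that"), at word 7.
(The other dependency links word 1 to a gap after word 16.)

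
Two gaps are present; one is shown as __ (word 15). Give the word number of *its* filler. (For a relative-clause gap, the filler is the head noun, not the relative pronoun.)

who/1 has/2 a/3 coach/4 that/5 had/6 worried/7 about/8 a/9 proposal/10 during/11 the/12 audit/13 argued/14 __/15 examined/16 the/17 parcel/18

1

The marked gap is the subject of "examined".
Its filler is the fronted wh-phrase "who", at word 1.
(The other dependency links word 4 to a gap after word 5.)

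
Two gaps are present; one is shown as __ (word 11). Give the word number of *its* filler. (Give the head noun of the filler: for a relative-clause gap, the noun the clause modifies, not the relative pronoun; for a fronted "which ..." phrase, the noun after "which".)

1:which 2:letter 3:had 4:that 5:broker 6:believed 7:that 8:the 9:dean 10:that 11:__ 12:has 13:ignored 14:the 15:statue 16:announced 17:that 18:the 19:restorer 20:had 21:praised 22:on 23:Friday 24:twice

9

The marked gap is inside the relative clause, the subject of "ignored".
Its filler is the head noun "dean" (via "that"), at word 9.
(The other dependency links word 2 to a gap after word 21.)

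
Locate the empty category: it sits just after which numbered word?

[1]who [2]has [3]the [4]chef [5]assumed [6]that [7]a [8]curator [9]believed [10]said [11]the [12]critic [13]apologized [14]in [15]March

9

The displaced element is "who" (word 1).
It is linked across 2 clause boundaries (that → Ø).
It functions as the subject of "said", so the gap sits immediately after word 9 ("believed").
Base order: The chef has assumed that a curator believed that who said the critic apologized in March.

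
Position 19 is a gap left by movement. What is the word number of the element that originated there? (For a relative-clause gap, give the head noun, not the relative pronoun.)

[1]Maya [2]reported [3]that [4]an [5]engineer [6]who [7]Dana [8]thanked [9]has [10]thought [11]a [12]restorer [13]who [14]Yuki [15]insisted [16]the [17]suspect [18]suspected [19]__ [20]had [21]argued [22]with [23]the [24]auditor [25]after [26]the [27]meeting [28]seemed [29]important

The gap at 19 is the subject of "argued", inside a relative clause.
The relative pronoun is "who" (word 13); it is bound by the head noun immediately before it.
Its filler is the head noun "restorer", at word 12.

12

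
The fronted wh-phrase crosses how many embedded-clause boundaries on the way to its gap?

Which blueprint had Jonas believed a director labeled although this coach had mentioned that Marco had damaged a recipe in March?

1

"which blueprint" is extracted from the object of "labeled".
Boundaries crossed, outermost first: [Ø] — 1 in total.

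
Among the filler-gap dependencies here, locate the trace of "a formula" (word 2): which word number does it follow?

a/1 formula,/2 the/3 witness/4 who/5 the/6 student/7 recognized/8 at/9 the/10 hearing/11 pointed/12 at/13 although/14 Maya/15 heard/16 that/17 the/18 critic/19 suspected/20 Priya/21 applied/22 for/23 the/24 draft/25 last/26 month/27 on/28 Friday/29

The displaced element is "a formula" (word 2).
It functions as the object of the preposition "at" of "pointed", so the gap sits immediately after word 13 ("at").
Base order: The witness who the student recognized at the hearing pointed at a formula although Maya heard that the critic suspected Priya applied for the draft last month on Friday.

13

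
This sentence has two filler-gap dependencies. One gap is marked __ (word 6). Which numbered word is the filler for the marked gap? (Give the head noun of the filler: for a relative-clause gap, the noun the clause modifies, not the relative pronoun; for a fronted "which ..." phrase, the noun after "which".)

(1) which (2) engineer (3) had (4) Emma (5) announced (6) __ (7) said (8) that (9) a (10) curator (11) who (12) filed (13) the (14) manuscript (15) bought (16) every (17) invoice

2

The marked gap is the subject of "said".
Its filler is the fronted wh-phrase "which engineer", at word 2.
(The other dependency links word 10 to a gap after word 11.)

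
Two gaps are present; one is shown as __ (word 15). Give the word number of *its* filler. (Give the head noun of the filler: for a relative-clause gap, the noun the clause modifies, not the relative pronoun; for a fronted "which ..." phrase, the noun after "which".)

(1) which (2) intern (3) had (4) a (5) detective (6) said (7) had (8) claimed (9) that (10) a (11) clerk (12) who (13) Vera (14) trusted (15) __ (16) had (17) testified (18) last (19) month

The marked gap is inside the relative clause, the direct object of "trusted".
Its filler is the head noun "clerk" (via "who"), at word 11.
(The other dependency links word 2 to a gap after word 6.)

11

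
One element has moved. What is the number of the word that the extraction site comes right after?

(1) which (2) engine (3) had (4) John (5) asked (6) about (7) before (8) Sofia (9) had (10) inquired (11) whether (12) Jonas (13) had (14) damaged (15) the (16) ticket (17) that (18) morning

6

The displaced element is "which engine" (word 2).
It functions as the object of the preposition "about" of "asked", so the gap sits immediately after word 6 ("about").
Base order: John had asked about which engine before Sofia had inquired whether Jonas had damaged the ticket that morning.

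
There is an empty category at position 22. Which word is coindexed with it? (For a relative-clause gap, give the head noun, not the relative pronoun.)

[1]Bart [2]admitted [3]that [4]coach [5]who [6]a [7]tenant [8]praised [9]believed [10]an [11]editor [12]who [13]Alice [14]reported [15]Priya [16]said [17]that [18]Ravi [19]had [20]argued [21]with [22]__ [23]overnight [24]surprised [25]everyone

11

The gap at 22 is the prepositional object of "argued", inside a relative clause.
The relative pronoun is "who" (word 12); it is bound by the head noun immediately before it.
Its filler is the head noun "editor", at word 11.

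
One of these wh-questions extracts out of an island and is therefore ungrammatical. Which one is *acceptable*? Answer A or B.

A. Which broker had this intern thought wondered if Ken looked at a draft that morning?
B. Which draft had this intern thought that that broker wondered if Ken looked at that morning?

A

In B, the wh-phrase is extracted from inside a wh-island (introduced by "if"), which blocks movement.
In A, the extraction path crosses only that-complement boundaries, which are transparent.
So A is grammatical.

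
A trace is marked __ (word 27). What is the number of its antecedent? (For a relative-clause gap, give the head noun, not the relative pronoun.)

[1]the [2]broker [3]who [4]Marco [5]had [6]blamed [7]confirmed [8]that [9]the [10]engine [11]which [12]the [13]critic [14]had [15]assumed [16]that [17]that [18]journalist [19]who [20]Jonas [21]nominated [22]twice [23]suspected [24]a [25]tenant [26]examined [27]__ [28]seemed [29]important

The gap at 27 is the object of "examined", inside a relative clause.
The relative pronoun is "which" (word 11); it is bound by the head noun immediately before it.
Its filler is the head noun "engine", at word 10.

10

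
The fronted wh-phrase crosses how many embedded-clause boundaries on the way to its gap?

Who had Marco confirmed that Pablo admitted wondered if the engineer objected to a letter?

2

"who" is extracted from the subject of "wondered".
Boundaries crossed, outermost first: [that], [Ø] — 2 in total.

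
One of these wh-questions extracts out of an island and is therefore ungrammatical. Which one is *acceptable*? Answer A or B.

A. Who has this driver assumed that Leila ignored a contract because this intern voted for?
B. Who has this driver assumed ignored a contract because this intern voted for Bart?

B

In A, the wh-phrase is extracted from inside an adjunct island (introduced by "because"), which blocks movement.
In B, the extraction path crosses only that-complement boundaries, which are transparent.
So B is grammatical.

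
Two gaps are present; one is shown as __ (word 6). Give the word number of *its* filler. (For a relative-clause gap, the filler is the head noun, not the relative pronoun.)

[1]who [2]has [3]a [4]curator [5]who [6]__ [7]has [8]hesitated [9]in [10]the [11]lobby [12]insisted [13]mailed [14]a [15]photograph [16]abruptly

The marked gap is inside the relative clause, the subject of "hesitated".
Its filler is the head noun "curator" (via "who"), at word 4.
(The other dependency links word 1 to a gap after word 12.)

4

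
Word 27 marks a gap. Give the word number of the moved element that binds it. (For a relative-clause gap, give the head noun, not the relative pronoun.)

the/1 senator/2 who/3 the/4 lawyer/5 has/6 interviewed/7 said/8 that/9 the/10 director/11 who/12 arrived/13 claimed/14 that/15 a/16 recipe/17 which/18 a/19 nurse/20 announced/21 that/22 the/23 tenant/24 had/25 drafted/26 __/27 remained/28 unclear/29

The gap at 27 is the object of "drafted", inside a relative clause.
The relative pronoun is "which" (word 18); it is bound by the head noun immediately before it.
Its filler is the head noun "recipe", at word 17.

17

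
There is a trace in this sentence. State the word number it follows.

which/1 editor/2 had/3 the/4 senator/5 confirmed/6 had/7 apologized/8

6

The displaced element is "which editor" (word 2).
It is linked across 1 clause boundary (Ø).
It functions as the subject of "apologized", so the gap sits immediately after word 6 ("confirmed").
Base order: The senator had confirmed that which editor had apologized.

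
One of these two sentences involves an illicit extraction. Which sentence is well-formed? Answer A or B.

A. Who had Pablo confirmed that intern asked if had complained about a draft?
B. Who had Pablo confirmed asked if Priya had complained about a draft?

B

In A, the wh-phrase is extracted from inside a wh-island (introduced by "if"), which blocks movement.
In B, the extraction path crosses only that-complement boundaries, which are transparent.
So B is grammatical.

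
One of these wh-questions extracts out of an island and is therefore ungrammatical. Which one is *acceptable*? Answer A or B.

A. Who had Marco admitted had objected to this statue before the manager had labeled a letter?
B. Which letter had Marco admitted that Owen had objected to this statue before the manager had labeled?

In B, the wh-phrase is extracted from inside an adjunct island (introduced by "before"), which blocks movement.
In A, the extraction path crosses only that-complement boundaries, which are transparent.
So A is grammatical.

A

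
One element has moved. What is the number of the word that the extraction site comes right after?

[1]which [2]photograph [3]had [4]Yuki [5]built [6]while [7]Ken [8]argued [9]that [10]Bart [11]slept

The displaced element is "which photograph" (word 2).
It functions as the direct object of "built", so the gap sits immediately after word 5 ("built").
Base order: Yuki had built which photograph while Ken argued that Bart slept.

5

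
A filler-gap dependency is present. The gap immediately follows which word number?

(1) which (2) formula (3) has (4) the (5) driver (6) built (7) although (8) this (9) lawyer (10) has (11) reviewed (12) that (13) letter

The displaced element is "which formula" (word 2).
It functions as the direct object of "built", so the gap sits immediately after word 6 ("built").
Base order: The driver has built which formula although this lawyer has reviewed that letter.

6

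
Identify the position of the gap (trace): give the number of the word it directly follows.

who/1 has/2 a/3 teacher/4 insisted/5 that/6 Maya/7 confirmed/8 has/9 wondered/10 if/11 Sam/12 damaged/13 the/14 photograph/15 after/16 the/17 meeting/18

The displaced element is "who" (word 1).
It is linked across 2 clause boundaries (that → Ø).
It functions as the subject of "wondered", so the gap sits immediately after word 8 ("confirmed").
Base order: A teacher has insisted that Maya confirmed who has wondered if Sam damaged the photograph after the meeting.

8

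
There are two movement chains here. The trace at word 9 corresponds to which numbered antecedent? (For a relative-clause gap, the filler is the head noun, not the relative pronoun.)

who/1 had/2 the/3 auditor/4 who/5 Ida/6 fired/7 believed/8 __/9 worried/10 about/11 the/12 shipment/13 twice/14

1

The marked gap is the subject of "worried".
Its filler is the fronted wh-phrase "who", at word 1.
(The other dependency links word 4 to a gap after word 7.)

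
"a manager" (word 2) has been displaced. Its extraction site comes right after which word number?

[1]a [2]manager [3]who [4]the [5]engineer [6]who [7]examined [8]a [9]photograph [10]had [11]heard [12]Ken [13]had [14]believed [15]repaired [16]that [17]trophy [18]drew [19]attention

The displaced element is "a manager" (word 2).
It is linked across 2 clause boundaries (Ø → Ø).
It functions as the subject of "repaired", so the gap sits immediately after word 14 ("believed").
Base order: The engineer who examined a photograph had heard Ken had believed that a manager repaired that trophy.

14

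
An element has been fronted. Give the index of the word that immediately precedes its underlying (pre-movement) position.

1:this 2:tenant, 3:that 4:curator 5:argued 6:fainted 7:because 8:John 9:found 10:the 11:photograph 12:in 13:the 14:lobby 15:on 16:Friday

The displaced element is "this tenant" (word 2).
It is linked across 1 clause boundary (Ø).
It functions as the subject of "fainted", so the gap sits immediately after word 5 ("argued").
Base order: That curator argued that this tenant fainted because John found the photograph in the lobby on Friday.

5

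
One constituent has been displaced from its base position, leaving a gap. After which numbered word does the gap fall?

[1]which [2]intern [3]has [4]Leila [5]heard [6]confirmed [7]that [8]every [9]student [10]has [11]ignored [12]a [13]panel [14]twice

The displaced element is "which intern" (word 2).
It is linked across 1 clause boundary (Ø).
It functions as the subject of "confirmed", so the gap sits immediately after word 5 ("heard").
Base order: Leila has heard that which intern confirmed that every student has ignored a panel twice.

5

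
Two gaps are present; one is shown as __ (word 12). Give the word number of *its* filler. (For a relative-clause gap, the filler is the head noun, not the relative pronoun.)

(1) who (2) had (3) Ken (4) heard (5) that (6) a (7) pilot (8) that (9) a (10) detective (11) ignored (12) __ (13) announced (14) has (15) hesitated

7

The marked gap is inside the relative clause, the direct object of "ignored".
Its filler is the head noun "pilot" (via "that"), at word 7.
(The other dependency links word 1 to a gap after word 13.)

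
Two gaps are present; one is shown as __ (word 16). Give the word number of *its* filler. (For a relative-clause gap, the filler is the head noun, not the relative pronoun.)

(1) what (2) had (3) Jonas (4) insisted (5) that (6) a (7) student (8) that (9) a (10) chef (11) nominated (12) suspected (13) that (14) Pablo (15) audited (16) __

1

The marked gap is the direct object of "audited".
Its filler is the fronted wh-phrase "what", at word 1.
(The other dependency links word 7 to a gap after word 11.)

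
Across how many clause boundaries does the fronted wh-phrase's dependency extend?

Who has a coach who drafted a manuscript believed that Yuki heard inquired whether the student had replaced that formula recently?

"who" is extracted from the subject of "inquired".
Boundaries crossed, outermost first: [that], [Ø] — 2 in total.

2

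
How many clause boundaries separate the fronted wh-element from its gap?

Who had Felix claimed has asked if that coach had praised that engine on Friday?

1

"who" is extracted from the subject of "asked".
Boundaries crossed, outermost first: [Ø] — 1 in total.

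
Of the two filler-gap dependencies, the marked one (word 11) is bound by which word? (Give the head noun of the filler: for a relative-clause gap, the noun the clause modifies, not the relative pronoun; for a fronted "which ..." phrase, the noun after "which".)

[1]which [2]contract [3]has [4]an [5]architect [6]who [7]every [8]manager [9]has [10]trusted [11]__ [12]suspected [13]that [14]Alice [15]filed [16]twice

5

The marked gap is inside the relative clause, the direct object of "trusted".
Its filler is the head noun "architect" (via "who"), at word 5.
(The other dependency links word 2 to a gap after word 15.)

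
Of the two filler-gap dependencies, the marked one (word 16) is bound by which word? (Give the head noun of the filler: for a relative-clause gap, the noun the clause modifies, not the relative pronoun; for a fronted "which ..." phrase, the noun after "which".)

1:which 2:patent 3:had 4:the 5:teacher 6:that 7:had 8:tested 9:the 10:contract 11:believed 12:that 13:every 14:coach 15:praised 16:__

2

The marked gap is the direct object of "praised".
Its filler is the fronted wh-phrase "which patent", at word 2.
(The other dependency links word 5 to a gap after word 6.)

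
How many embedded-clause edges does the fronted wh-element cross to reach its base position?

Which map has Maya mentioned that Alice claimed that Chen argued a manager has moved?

3

"which map" is extracted from the object of "moved".
Boundaries crossed, outermost first: [that], [that], [Ø] — 3 in total.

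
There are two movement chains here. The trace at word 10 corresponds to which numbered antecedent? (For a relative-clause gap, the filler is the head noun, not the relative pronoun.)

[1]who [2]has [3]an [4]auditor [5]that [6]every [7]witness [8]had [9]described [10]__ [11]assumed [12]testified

The marked gap is inside the relative clause, the direct object of "described".
Its filler is the head noun "auditor" (via "that"), at word 4.
(The other dependency links word 1 to a gap after word 11.)

4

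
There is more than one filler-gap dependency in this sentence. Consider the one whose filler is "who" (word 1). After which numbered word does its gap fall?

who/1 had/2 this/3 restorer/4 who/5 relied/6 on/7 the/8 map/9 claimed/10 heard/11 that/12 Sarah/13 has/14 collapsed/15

10

The displaced element is "who" (word 1).
It is linked across 1 clause boundary (Ø).
It functions as the subject of "heard", so the gap sits immediately after word 10 ("claimed").
Base order: This restorer who relied on the map had claimed that who heard that Sarah has collapsed.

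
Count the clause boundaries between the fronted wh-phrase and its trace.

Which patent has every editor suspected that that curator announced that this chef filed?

2

"which patent" is extracted from the object of "filed".
Boundaries crossed, outermost first: [that], [that] — 2 in total.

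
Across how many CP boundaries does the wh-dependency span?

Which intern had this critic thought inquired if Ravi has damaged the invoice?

"which intern" is extracted from the subject of "inquired".
Boundaries crossed, outermost first: [Ø] — 1 in total.

1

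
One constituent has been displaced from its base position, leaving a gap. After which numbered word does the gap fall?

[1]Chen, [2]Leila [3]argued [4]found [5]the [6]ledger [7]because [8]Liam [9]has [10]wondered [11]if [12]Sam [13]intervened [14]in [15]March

3

The displaced element is "Chen" (word 1).
It is linked across 1 clause boundary (Ø).
It functions as the subject of "found", so the gap sits immediately after word 3 ("argued").
Base order: Leila argued that Chen found the ledger because Liam has wondered if Sam intervened in March.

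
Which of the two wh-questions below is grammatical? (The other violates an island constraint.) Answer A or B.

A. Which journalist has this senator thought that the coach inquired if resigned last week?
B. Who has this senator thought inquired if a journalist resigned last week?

In A, the wh-phrase is extracted from inside a wh-island (introduced by "if"), which blocks movement.
In B, the extraction path crosses only that-complement boundaries, which are transparent.
So B is grammatical.

B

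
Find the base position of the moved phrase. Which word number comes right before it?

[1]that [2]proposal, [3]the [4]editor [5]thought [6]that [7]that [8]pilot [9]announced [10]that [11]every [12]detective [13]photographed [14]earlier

The displaced element is "that proposal" (word 2).
It is linked across 2 clause boundaries (that → that).
It functions as the direct object of "photographed", so the gap sits immediately after word 13 ("photographed").
Base order: The editor thought that that pilot announced that every detective photographed that proposal earlier.

13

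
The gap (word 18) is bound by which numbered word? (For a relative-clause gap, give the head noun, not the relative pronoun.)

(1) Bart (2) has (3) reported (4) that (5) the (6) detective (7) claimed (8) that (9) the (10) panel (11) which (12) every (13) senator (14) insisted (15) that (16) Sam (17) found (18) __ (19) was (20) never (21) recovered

The gap at 18 is the object of "found", inside a relative clause.
The relative pronoun is "which" (word 11); it is bound by the head noun immediately before it.
Its filler is the head noun "panel", at word 10.

10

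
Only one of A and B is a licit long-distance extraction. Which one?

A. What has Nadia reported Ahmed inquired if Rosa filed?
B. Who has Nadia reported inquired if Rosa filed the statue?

B

In A, the wh-phrase is extracted from inside a wh-island (introduced by "if"), which blocks movement.
In B, the extraction path crosses only that-complement boundaries, which are transparent.
So B is grammatical.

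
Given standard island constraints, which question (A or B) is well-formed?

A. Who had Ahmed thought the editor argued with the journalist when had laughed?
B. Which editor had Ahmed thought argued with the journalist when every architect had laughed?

B

In A, the wh-phrase is extracted from inside an adjunct island (introduced by "when"), which blocks movement.
In B, the extraction path crosses only that-complement boundaries, which are transparent.
So B is grammatical.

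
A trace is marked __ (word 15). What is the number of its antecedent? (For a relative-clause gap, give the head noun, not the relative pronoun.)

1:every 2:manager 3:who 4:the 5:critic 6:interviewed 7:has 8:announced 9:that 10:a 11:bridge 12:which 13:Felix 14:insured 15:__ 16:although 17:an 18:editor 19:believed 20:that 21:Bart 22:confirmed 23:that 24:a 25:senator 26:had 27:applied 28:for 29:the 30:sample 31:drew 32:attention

The gap at 15 is the object of "insured", inside a relative clause.
The relative pronoun is "which" (word 12); it is bound by the head noun immediately before it.
Its filler is the head noun "bridge", at word 11.

11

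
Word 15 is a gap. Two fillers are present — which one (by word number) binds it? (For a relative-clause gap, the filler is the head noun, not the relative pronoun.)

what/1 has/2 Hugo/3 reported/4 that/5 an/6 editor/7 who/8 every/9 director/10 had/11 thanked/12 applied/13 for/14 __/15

The marked gap is the object of the preposition "for" of "applied".
Its filler is the fronted wh-phrase "what", at word 1.
(The other dependency links word 7 to a gap after word 12.)

1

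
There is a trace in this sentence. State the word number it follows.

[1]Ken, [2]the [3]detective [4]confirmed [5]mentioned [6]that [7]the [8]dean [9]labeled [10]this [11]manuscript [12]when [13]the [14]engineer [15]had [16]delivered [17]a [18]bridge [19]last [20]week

4

The displaced element is "Ken" (word 1).
It is linked across 1 clause boundary (Ø).
It functions as the subject of "mentioned", so the gap sits immediately after word 4 ("confirmed").
Base order: The detective confirmed that Ken mentioned that the dean labeled this manuscript when the engineer had delivered a bridge last week.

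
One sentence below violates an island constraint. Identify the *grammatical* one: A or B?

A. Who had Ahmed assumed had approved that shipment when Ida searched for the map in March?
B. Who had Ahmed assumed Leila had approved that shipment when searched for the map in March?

In B, the wh-phrase is extracted from inside an adjunct island (introduced by "when"), which blocks movement.
In A, the extraction path crosses only that-complement boundaries, which are transparent.
So A is grammatical.

A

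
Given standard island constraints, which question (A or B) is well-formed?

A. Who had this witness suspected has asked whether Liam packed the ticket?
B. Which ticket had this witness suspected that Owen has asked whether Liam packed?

A

In B, the wh-phrase is extracted from inside a wh-island (introduced by "whether"), which blocks movement.
In A, the extraction path crosses only that-complement boundaries, which are transparent.
So A is grammatical.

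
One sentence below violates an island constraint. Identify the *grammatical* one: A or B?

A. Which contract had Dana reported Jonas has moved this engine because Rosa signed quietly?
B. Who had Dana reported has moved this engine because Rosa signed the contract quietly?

B

In A, the wh-phrase is extracted from inside an adjunct island (introduced by "because"), which blocks movement.
In B, the extraction path crosses only that-complement boundaries, which are transparent.
So B is grammatical.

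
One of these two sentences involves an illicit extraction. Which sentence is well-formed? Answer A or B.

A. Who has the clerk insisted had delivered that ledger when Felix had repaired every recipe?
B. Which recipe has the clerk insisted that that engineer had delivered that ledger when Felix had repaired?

A

In B, the wh-phrase is extracted from inside an adjunct island (introduced by "when"), which blocks movement.
In A, the extraction path crosses only that-complement boundaries, which are transparent.
So A is grammatical.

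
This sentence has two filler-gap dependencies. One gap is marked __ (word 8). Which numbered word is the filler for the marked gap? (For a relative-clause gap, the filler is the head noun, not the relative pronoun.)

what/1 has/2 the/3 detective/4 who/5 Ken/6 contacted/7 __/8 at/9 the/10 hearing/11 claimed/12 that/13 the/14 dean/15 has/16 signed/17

The marked gap is inside the relative clause, the direct object of "contacted".
Its filler is the head noun "detective" (via "who"), at word 4.
(The other dependency links word 1 to a gap after word 17.)

4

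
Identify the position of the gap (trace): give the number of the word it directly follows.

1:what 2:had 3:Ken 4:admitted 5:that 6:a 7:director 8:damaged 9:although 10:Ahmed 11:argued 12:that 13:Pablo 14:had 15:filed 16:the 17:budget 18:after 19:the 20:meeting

The displaced element is "what" (word 1).
It is linked across 1 clause boundary (that).
It functions as the direct object of "damaged", so the gap sits immediately after word 8 ("damaged").
Base order: Ken had admitted that a director damaged what although Ahmed argued that Pablo had filed the budget after the meeting.

8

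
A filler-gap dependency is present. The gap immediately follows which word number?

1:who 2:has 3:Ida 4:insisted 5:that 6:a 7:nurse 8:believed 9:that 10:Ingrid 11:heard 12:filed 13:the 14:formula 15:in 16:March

11

The displaced element is "who" (word 1).
It is linked across 3 clause boundaries (that → that → Ø).
It functions as the subject of "filed", so the gap sits immediately after word 11 ("heard").
Base order: Ida has insisted that a nurse believed that Ingrid heard who filed the formula in March.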